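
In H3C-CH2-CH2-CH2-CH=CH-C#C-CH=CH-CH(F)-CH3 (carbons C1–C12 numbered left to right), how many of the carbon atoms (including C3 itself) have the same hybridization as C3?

6

C3 is sp3 (only σ bonds).
C1: sp3 ✓
C2: sp3 ✓
C3: sp3 ✓
C4: sp3 ✓
C5: sp2
C6: sp2
C7: sp
C8: sp
C9: sp2
C10: sp2
C11: sp3 ✓
C12: sp3 ✓
6 carbons are sp3.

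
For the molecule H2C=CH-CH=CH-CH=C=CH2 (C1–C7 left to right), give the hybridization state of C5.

sp2

C5: 3 σ bonds, plus one π bond; 3 regions of electron density → sp2.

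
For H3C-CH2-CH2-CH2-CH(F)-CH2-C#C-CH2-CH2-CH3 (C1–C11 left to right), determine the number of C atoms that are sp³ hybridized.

9

C1: sp3 ✓
C2: sp3 ✓
C3: sp3 ✓
C4: sp3 ✓
C5: sp3 ✓
C6: sp3 ✓
C7: sp
C8: sp
C9: sp3 ✓
C10: sp3 ✓
C11: sp3 ✓
C1, C2, C3, C4, C5, C6, C9, C10, C11 → 9 sp3 carbons.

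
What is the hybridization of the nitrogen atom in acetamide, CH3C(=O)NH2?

The nitrogen lone pair is delocalised into the carbonyl π system (amide resonance), so N is planar sp2 rather than the sp3 a naive steric count of 4 would suggest.

sp^2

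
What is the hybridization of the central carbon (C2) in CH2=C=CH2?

sp

Two σ bonds and two π bonds (one to each neighbour) → sp.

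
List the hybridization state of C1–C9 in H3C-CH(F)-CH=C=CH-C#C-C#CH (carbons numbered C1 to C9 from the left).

C1 has 4 σ bonds: steric number 4 → sp3.
C2: 4 σ bonds — 4 electron domains, sp3.
C3 — 3 σ bonds, plus one π bond. Steric number 3, so sp2.
C4 carries 2 σ bonds, plus two π bonds, giving a steric number of 2, so it is sp.
C5 has 3 σ bonds, plus one π bond: steric number 3 → sp2.
C6: 2 σ bonds, plus two π bonds — 2 electron domains, sp.
C7: 2 σ bonds, plus two π bonds; 2 regions of electron density → sp.
C8 — 2 σ bonds, plus two π bonds. Steric number 2, so sp.
C9 carries 2 σ bonds, plus two π bonds, giving a steric number of 2, so it is sp.

C1 sp3, C2 sp3, C3 sp2, C4 sp, C5 sp2, C6 sp, C7 sp, C8 sp, C9 sp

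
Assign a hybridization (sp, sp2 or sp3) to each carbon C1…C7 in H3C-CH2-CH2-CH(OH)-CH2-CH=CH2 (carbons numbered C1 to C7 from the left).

C1 sp3, C2 sp3, C3 sp3, C4 sp3, C5 sp3, C6 sp2, C7 sp2

C1: 4 σ bonds — 4 electron domains, sp3.
C2 is sp3: 4 σ bonds, 4 electron-density regions.
C3 carries 4 σ bonds, giving a steric number of 4, so it is sp3.
C4: 4 σ bonds; 4 regions of electron density → sp3.
C5 has 4 σ bonds: steric number 4 → sp3.
C6 — 3 σ bonds, plus one π bond. Steric number 3, so sp2.
C7 has 3 σ bonds, plus one π bond: steric number 3 → sp2.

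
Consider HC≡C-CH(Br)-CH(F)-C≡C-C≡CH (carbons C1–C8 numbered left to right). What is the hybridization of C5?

sp

C5 carries 2 σ bonds, plus two π bonds, giving a steric number of 2, so it is sp.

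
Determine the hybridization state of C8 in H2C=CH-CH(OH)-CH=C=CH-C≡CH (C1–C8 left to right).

sp

C8 carries 2 σ bonds, plus two π bonds, giving a steric number of 2, so it is sp.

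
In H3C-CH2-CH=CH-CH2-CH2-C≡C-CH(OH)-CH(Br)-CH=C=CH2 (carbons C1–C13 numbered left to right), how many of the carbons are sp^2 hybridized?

C1: sp3
C2: sp3
C3: sp2 ✓
C4: sp2 ✓
C5: sp3
C6: sp3
C7: sp
C8: sp
C9: sp3
C10: sp3
C11: sp2 ✓
C12: sp
C13: sp2 ✓
C3, C4, C11, C13 → 4 sp2 carbons.

4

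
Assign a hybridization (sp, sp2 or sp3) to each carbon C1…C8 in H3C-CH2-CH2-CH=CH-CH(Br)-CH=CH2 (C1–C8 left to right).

C1 — 4 σ bonds. Steric number 4, so sp3.
C2 — 4 σ bonds. Steric number 4, so sp3.
C3: 4 σ bonds — 4 electron domains, sp3.
C4 — 3 σ bonds, plus one π bond. Steric number 3, so sp2.
C5 is sp2: 3 σ bonds, plus one π bond, 3 electron-density regions.
C6: 4 σ bonds; 4 regions of electron density → sp3.
C7 carries 3 σ bonds, plus one π bond, giving a steric number of 3, so it is sp2.
C8 (3 σ bonds, plus one π bond) has steric number 3: sp2.

C1 sp3, C2 sp3, C3 sp3, C4 sp2, C5 sp2, C6 sp3, C7 sp2, C8 sp2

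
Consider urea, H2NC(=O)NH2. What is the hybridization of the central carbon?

sp^2

The central carbon: 3 σ bonds, plus one π bond; 3 regions of electron density → sp2.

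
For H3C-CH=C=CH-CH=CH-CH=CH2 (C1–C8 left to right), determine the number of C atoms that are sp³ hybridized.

1

C1: sp3 ✓
C2: sp2
C3: sp
C4: sp2
C5: sp2
C6: sp2
C7: sp2
C8: sp2
C1 → 1 sp3 carbon.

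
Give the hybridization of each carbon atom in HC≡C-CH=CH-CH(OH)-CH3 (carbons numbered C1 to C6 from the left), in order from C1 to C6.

C1 (2 σ bonds, plus two π bonds) has steric number 2: sp.
C2 has 2 σ bonds, plus two π bonds: steric number 2 → sp.
C3 has 3 σ bonds, plus one π bond: steric number 3 → sp2.
C4: 3 σ bonds, plus one π bond — 3 electron domains, sp2.
C5: 4 σ bonds — 4 electron domains, sp3.
C6 carries 4 σ bonds, giving a steric number of 4, so it is sp3.

C1 sp, C2 sp, C3 sp2, C4 sp2, C5 sp3, C6 sp3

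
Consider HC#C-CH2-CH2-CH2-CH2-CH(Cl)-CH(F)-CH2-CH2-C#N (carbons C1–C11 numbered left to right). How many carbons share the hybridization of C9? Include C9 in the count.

C9 is sp3 (only σ bonds).
C1: sp
C2: sp
C3: sp3 ✓
C4: sp3 ✓
C5: sp3 ✓
C6: sp3 ✓
C7: sp3 ✓
C8: sp3 ✓
C9: sp3 ✓
C10: sp3 ✓
C11: sp
8 carbons are sp3.

8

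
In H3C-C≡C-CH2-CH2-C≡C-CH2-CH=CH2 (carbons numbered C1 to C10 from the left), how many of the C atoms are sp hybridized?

C1: sp3
C2: sp ✓
C3: sp ✓
C4: sp3
C5: sp3
C6: sp ✓
C7: sp ✓
C8: sp3
C9: sp2
C10: sp2
C2, C3, C6, C7 → 4 sp carbons.

4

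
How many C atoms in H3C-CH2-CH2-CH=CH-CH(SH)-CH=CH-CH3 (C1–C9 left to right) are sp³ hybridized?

C1: sp3 ✓
C2: sp3 ✓
C3: sp3 ✓
C4: sp2
C5: sp2
C6: sp3 ✓
C7: sp2
C8: sp2
C9: sp3 ✓
C1, C2, C3, C6, C9 → 5 sp3 carbons.

5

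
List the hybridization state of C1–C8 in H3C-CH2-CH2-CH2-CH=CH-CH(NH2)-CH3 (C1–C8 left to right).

C1 sp3, C2 sp3, C3 sp3, C4 sp3, C5 sp2, C6 sp2, C7 sp3, C8 sp3

C1 (4 σ bonds) has steric number 4: sp3.
C2 carries 4 σ bonds, giving a steric number of 4, so it is sp3.
C3 has 4 σ bonds: steric number 4 → sp3.
C4 carries 4 σ bonds, giving a steric number of 4, so it is sp3.
C5 (3 σ bonds, plus one π bond) has steric number 3: sp2.
C6 carries 3 σ bonds, plus one π bond, giving a steric number of 3, so it is sp2.
C7: 4 σ bonds — 4 electron domains, sp3.
C8 (4 σ bonds) has steric number 4: sp3.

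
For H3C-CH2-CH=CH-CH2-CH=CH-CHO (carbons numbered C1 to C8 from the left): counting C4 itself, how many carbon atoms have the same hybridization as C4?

5

C4 is sp2 (one π bond).
C1: sp3
C2: sp3
C3: sp2 ✓
C4: sp2 ✓
C5: sp3
C6: sp2 ✓
C7: sp2 ✓
C8: sp2 ✓
5 carbons are sp2.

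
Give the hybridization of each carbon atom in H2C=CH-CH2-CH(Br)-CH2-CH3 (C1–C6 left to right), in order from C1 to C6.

C1 — 3 σ bonds, plus one π bond. Steric number 3, so sp2.
C2 — 3 σ bonds, plus one π bond. Steric number 3, so sp2.
C3: 4 σ bonds — 4 electron domains, sp3.
C4 carries 4 σ bonds, giving a steric number of 4, so it is sp3.
C5 is sp3: 4 σ bonds, 4 electron-density regions.
C6 (4 σ bonds) has steric number 4: sp3.

C1 sp2, C2 sp2, C3 sp3, C4 sp3, C5 sp3, C6 sp3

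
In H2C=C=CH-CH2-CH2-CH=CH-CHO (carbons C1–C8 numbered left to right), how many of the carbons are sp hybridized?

C1: sp2
C2: sp ✓
C3: sp2
C4: sp3
C5: sp3
C6: sp2
C7: sp2
C8: sp2
C2 → 1 sp carbon.

1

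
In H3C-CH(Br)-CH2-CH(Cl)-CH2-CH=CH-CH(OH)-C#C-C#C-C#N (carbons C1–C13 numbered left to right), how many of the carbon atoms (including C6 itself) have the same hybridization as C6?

C6 is sp2 (one π bond).
C1: sp3
C2: sp3
C3: sp3
C4: sp3
C5: sp3
C6: sp2 ✓
C7: sp2 ✓
C8: sp3
C9: sp
C10: sp
C11: sp
C12: sp
C13: sp
2 carbons are sp2.

2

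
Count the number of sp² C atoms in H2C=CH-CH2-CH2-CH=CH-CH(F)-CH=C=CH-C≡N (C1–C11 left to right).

C1: sp2 ✓
C2: sp2 ✓
C3: sp3
C4: sp3
C5: sp2 ✓
C6: sp2 ✓
C7: sp3
C8: sp2 ✓
C9: sp
C10: sp2 ✓
C11: sp
C1, C2, C5, C6, C8, C10 → 6 sp2 carbons.

6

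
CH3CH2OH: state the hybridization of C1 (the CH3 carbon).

C1 (the CH3 carbon) is sp3: 4 σ bonds, 4 electron-density regions.

sp3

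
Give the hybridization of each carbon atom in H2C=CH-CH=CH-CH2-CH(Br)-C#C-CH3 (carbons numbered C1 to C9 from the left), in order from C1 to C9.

C1: 3 σ bonds, plus one π bond; 3 regions of electron density → sp2.
C2 (3 σ bonds, plus one π bond) has steric number 3: sp2.
C3: 3 σ bonds, plus one π bond; 3 regions of electron density → sp2.
C4: 3 σ bonds, plus one π bond — 3 electron domains, sp2.
C5 carries 4 σ bonds, giving a steric number of 4, so it is sp3.
C6: 4 σ bonds; 4 regions of electron density → sp3.
C7: 2 σ bonds, plus two π bonds; 2 regions of electron density → sp.
C8 has 2 σ bonds, plus two π bonds: steric number 2 → sp.
C9: 4 σ bonds; 4 regions of electron density → sp3.

C1 sp2, C2 sp2, C3 sp2, C4 sp2, C5 sp3, C6 sp3, C7 sp, C8 sp, C9 sp3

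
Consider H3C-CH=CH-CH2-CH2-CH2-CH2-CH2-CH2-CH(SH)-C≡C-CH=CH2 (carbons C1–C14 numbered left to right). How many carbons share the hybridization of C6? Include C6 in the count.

8

C6 is sp3 (only σ bonds).
C1: sp3 ✓
C2: sp2
C3: sp2
C4: sp3 ✓
C5: sp3 ✓
C6: sp3 ✓
C7: sp3 ✓
C8: sp3 ✓
C9: sp3 ✓
C10: sp3 ✓
C11: sp
C12: sp
C13: sp2
C14: sp2
8 carbons are sp3.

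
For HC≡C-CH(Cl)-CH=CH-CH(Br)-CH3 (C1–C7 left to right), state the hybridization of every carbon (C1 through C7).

C1 sp, C2 sp, C3 sp3, C4 sp2, C5 sp2, C6 sp3, C7 sp3

C1: 2 σ bonds, plus two π bonds; 2 regions of electron density → sp.
C2: 2 σ bonds, plus two π bonds — 2 electron domains, sp.
C3 — 4 σ bonds. Steric number 4, so sp3.
C4 carries 3 σ bonds, plus one π bond, giving a steric number of 3, so it is sp2.
C5: 3 σ bonds, plus one π bond; 3 regions of electron density → sp2.
C6 is sp3: 4 σ bonds, 4 electron-density regions.
C7 (4 σ bonds) has steric number 4: sp3.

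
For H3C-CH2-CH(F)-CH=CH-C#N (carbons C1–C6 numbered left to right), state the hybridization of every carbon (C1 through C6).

C1 sp3, C2 sp3, C3 sp3, C4 sp2, C5 sp2, C6 sp

C1 has 4 σ bonds: steric number 4 → sp3.
C2 has 4 σ bonds: steric number 4 → sp3.
C3 (4 σ bonds) has steric number 4: sp3.
C4 has 3 σ bonds, plus one π bond: steric number 3 → sp2.
C5 has 3 σ bonds, plus one π bond: steric number 3 → sp2.
C6 carries 2 σ bonds, plus two π bonds, giving a steric number of 2, so it is sp.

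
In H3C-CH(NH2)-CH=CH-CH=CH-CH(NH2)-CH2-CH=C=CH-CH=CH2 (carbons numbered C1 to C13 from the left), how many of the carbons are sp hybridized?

C1: sp3
C2: sp3
C3: sp2
C4: sp2
C5: sp2
C6: sp2
C7: sp3
C8: sp3
C9: sp2
C10: sp ✓
C11: sp2
C12: sp2
C13: sp2
C10 → 1 sp carbon.

1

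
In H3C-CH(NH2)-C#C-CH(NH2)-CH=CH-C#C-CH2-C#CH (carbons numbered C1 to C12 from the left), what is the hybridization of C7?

C7 (3 σ bonds, plus one π bond) has steric number 3: sp2.

sp²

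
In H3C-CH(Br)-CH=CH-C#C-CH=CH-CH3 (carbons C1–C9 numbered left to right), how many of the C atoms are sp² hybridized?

4

C1: sp3
C2: sp3
C3: sp2 ✓
C4: sp2 ✓
C5: sp
C6: sp
C7: sp2 ✓
C8: sp2 ✓
C9: sp3
C3, C4, C7, C8 → 4 sp2 carbons.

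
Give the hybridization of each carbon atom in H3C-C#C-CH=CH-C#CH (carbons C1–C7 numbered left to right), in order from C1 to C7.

C1 sp3, C2 sp, C3 sp, C4 sp2, C5 sp2, C6 sp, C7 sp

C1 carries 4 σ bonds, giving a steric number of 4, so it is sp3.
C2 carries 2 σ bonds, plus two π bonds, giving a steric number of 2, so it is sp.
C3 has 2 σ bonds, plus two π bonds: steric number 2 → sp.
C4 (3 σ bonds, plus one π bond) has steric number 3: sp2.
C5 (3 σ bonds, plus one π bond) has steric number 3: sp2.
C6: 2 σ bonds, plus two π bonds — 2 electron domains, sp.
C7 is sp: 2 σ bonds, plus two π bonds, 2 electron-density regions.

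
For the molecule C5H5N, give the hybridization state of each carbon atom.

sp2

Each carbon atom: 3 σ bonds, plus one π bond — 3 electron domains, sp2.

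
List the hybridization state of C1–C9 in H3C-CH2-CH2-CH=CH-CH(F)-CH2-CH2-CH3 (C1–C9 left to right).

C1: 4 σ bonds; 4 regions of electron density → sp3.
C2: 4 σ bonds — 4 electron domains, sp3.
C3: 4 σ bonds; 4 regions of electron density → sp3.
C4 is sp2: 3 σ bonds, plus one π bond, 3 electron-density regions.
C5 is sp2: 3 σ bonds, plus one π bond, 3 electron-density regions.
C6 (4 σ bonds) has steric number 4: sp3.
C7: 4 σ bonds; 4 regions of electron density → sp3.
C8 is sp3: 4 σ bonds, 4 electron-density regions.
C9: 4 σ bonds; 4 regions of electron density → sp3.

C1 sp3, C2 sp3, C3 sp3, C4 sp2, C5 sp2, C6 sp3, C7 sp3, C8 sp3, C9 sp3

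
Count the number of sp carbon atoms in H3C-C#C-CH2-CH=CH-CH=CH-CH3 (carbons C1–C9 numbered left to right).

C1: sp3
C2: sp ✓
C3: sp ✓
C4: sp3
C5: sp2
C6: sp2
C7: sp2
C8: sp2
C9: sp3
C2, C3 → 2 sp carbons.

2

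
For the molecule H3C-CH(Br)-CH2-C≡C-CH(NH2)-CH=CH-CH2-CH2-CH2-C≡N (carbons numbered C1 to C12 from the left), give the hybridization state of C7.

C7 (3 σ bonds, plus one π bond) has steric number 3: sp2.

sp2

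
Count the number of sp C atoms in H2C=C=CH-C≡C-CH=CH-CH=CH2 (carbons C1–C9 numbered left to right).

C1: sp2
C2: sp ✓
C3: sp2
C4: sp ✓
C5: sp ✓
C6: sp2
C7: sp2
C8: sp2
C9: sp2
C2, C4, C5 → 3 sp carbons.

3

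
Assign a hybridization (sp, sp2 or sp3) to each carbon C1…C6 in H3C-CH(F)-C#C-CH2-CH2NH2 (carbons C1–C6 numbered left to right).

C1 is sp3: 4 σ bonds, 4 electron-density regions.
C2: 4 σ bonds; 4 regions of electron density → sp3.
C3 (2 σ bonds, plus two π bonds) has steric number 2: sp.
C4: 2 σ bonds, plus two π bonds — 2 electron domains, sp.
C5 carries 4 σ bonds, giving a steric number of 4, so it is sp3.
C6 has 4 σ bonds: steric number 4 → sp3.

C1 sp3, C2 sp3, C3 sp, C4 sp, C5 sp3, C6 sp3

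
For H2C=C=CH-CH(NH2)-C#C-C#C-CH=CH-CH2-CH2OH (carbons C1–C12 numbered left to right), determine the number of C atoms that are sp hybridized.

C1: sp2
C2: sp ✓
C3: sp2
C4: sp3
C5: sp ✓
C6: sp ✓
C7: sp ✓
C8: sp ✓
C9: sp2
C10: sp2
C11: sp3
C12: sp3
C2, C5, C6, C7, C8 → 5 sp carbons.

5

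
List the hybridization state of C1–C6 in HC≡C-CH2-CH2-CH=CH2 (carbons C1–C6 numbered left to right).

C1 — 2 σ bonds, plus two π bonds. Steric number 2, so sp.
C2: 2 σ bonds, plus two π bonds — 2 electron domains, sp.
C3 is sp3: 4 σ bonds, 4 electron-density regions.
C4 is sp3: 4 σ bonds, 4 electron-density regions.
C5 is sp2: 3 σ bonds, plus one π bond, 3 electron-density regions.
C6: 3 σ bonds, plus one π bond — 3 electron domains, sp2.

C1 sp, C2 sp, C3 sp3, C4 sp3, C5 sp2, C6 sp2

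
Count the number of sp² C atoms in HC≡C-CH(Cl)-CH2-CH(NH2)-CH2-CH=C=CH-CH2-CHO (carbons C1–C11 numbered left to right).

3

C1: sp
C2: sp
C3: sp3
C4: sp3
C5: sp3
C6: sp3
C7: sp2 ✓
C8: sp
C9: sp2 ✓
C10: sp3
C11: sp2 ✓
C7, C9, C11 → 3 sp2 carbons.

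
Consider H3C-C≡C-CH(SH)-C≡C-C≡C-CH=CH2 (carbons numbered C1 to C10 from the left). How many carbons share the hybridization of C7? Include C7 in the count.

C7 is sp (two π bonds).
C1: sp3
C2: sp ✓
C3: sp ✓
C4: sp3
C5: sp ✓
C6: sp ✓
C7: sp ✓
C8: sp ✓
C9: sp2
C10: sp2
6 carbons are sp.

6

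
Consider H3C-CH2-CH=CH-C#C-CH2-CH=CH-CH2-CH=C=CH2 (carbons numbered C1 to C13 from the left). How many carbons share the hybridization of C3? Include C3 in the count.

6

C3 is sp2 (one π bond).
C1: sp3
C2: sp3
C3: sp2 ✓
C4: sp2 ✓
C5: sp
C6: sp
C7: sp3
C8: sp2 ✓
C9: sp2 ✓
C10: sp3
C11: sp2 ✓
C12: sp
C13: sp2 ✓
6 carbons are sp2.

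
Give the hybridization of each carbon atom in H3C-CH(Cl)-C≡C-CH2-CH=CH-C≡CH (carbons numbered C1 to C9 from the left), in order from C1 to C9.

C1 sp3, C2 sp3, C3 sp, C4 sp, C5 sp3, C6 sp2, C7 sp2, C8 sp, C9 sp

C1 carries 4 σ bonds, giving a steric number of 4, so it is sp3.
C2 (4 σ bonds) has steric number 4: sp3.
C3: 2 σ bonds, plus two π bonds — 2 electron domains, sp.
C4 carries 2 σ bonds, plus two π bonds, giving a steric number of 2, so it is sp.
C5 (4 σ bonds) has steric number 4: sp3.
C6: 3 σ bonds, plus one π bond — 3 electron domains, sp2.
C7: 3 σ bonds, plus one π bond — 3 electron domains, sp2.
C8 — 2 σ bonds, plus two π bonds. Steric number 2, so sp.
C9 — 2 σ bonds, plus two π bonds. Steric number 2, so sp.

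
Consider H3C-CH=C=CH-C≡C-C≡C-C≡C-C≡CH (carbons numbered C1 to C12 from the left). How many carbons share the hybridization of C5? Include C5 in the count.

C5 is sp (two π bonds).
C1: sp3
C2: sp2
C3: sp ✓
C4: sp2
C5: sp ✓
C6: sp ✓
C7: sp ✓
C8: sp ✓
C9: sp ✓
C10: sp ✓
C11: sp ✓
C12: sp ✓
9 carbons are sp.

9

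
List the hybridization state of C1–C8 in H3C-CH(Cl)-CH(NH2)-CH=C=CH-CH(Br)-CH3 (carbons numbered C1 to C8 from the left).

C1 has 4 σ bonds: steric number 4 → sp3.
C2: 4 σ bonds; 4 regions of electron density → sp3.
C3 is sp3: 4 σ bonds, 4 electron-density regions.
C4 is sp2: 3 σ bonds, plus one π bond, 3 electron-density regions.
C5 carries 2 σ bonds, plus two π bonds, giving a steric number of 2, so it is sp.
C6 (3 σ bonds, plus one π bond) has steric number 3: sp2.
C7 is sp3: 4 σ bonds, 4 electron-density regions.
C8: 4 σ bonds — 4 electron domains, sp3.

C1 sp3, C2 sp3, C3 sp3, C4 sp2, C5 sp, C6 sp2, C7 sp3, C8 sp3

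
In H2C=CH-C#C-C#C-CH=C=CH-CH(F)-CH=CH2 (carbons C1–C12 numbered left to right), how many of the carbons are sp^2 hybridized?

6

C1: sp2 ✓
C2: sp2 ✓
C3: sp
C4: sp
C5: sp
C6: sp
C7: sp2 ✓
C8: sp
C9: sp2 ✓
C10: sp3
C11: sp2 ✓
C12: sp2 ✓
C1, C2, C7, C9, C11, C12 → 6 sp2 carbons.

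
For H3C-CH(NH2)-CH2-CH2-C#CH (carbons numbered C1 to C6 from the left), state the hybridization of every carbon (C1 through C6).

C1 is sp3: 4 σ bonds, 4 electron-density regions.
C2 (4 σ bonds) has steric number 4: sp3.
C3 carries 4 σ bonds, giving a steric number of 4, so it is sp3.
C4: 4 σ bonds — 4 electron domains, sp3.
C5 — 2 σ bonds, plus two π bonds. Steric number 2, so sp.
C6 carries 2 σ bonds, plus two π bonds, giving a steric number of 2, so it is sp.

C1 sp3, C2 sp3, C3 sp3, C4 sp3, C5 sp, C6 sp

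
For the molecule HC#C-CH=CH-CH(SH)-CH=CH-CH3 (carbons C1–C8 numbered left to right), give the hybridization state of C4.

sp2

C4 carries 3 σ bonds, plus one π bond, giving a steric number of 3, so it is sp2.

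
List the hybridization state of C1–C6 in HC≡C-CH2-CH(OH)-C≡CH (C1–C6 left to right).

C1 sp, C2 sp, C3 sp3, C4 sp3, C5 sp, C6 sp

C1 carries 2 σ bonds, plus two π bonds, giving a steric number of 2, so it is sp.
C2 carries 2 σ bonds, plus two π bonds, giving a steric number of 2, so it is sp.
C3 carries 4 σ bonds, giving a steric number of 4, so it is sp3.
C4: 4 σ bonds — 4 electron domains, sp3.
C5: 2 σ bonds, plus two π bonds; 2 regions of electron density → sp.
C6 has 2 σ bonds, plus two π bonds: steric number 2 → sp.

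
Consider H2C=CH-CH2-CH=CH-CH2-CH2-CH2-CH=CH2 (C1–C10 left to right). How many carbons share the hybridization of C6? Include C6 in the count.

C6 is sp3 (only σ bonds).
C1: sp2
C2: sp2
C3: sp3 ✓
C4: sp2
C5: sp2
C6: sp3 ✓
C7: sp3 ✓
C8: sp3 ✓
C9: sp2
C10: sp2
4 carbons are sp3.

4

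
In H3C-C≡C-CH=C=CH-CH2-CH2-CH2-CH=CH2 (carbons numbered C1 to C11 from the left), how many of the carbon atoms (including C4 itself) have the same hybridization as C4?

C4 is sp2 (one π bond).
C1: sp3
C2: sp
C3: sp
C4: sp2 ✓
C5: sp
C6: sp2 ✓
C7: sp3
C8: sp3
C9: sp3
C10: sp2 ✓
C11: sp2 ✓
4 carbons are sp2.

4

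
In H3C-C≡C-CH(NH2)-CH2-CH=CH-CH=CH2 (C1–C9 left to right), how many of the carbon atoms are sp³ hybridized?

3

C1: sp3 ✓
C2: sp
C3: sp
C4: sp3 ✓
C5: sp3 ✓
C6: sp2
C7: sp2
C8: sp2
C9: sp2
C1, C4, C5 → 3 sp3 carbons.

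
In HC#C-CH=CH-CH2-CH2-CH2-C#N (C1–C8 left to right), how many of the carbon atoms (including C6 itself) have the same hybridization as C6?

C6 is sp3 (only σ bonds).
C1: sp
C2: sp
C3: sp2
C4: sp2
C5: sp3 ✓
C6: sp3 ✓
C7: sp3 ✓
C8: sp
3 carbons are sp3.

3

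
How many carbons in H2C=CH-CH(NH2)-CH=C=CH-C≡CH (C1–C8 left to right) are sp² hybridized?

4

C1: sp2 ✓
C2: sp2 ✓
C3: sp3
C4: sp2 ✓
C5: sp
C6: sp2 ✓
C7: sp
C8: sp
C1, C2, C4, C6 → 4 sp2 carbons.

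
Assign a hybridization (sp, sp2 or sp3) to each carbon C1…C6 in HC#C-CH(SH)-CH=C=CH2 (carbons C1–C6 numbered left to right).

C1 carries 2 σ bonds, plus two π bonds, giving a steric number of 2, so it is sp.
C2 has 2 σ bonds, plus two π bonds: steric number 2 → sp.
C3 has 4 σ bonds: steric number 4 → sp3.
C4 — 3 σ bonds, plus one π bond. Steric number 3, so sp2.
C5 — 2 σ bonds, plus two π bonds. Steric number 2, so sp.
C6 (3 σ bonds, plus one π bond) has steric number 3: sp2.

C1 sp, C2 sp, C3 sp3, C4 sp2, C5 sp, C6 sp2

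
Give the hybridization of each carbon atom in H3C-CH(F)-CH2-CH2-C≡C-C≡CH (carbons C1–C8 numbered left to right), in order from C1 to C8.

C1 sp3, C2 sp3, C3 sp3, C4 sp3, C5 sp, C6 sp, C7 sp, C8 sp

C1 has 4 σ bonds: steric number 4 → sp3.
C2 — 4 σ bonds. Steric number 4, so sp3.
C3 carries 4 σ bonds, giving a steric number of 4, so it is sp3.
C4: 4 σ bonds; 4 regions of electron density → sp3.
C5 is sp: 2 σ bonds, plus two π bonds, 2 electron-density regions.
C6 — 2 σ bonds, plus two π bonds. Steric number 2, so sp.
C7: 2 σ bonds, plus two π bonds — 2 electron domains, sp.
C8 (2 σ bonds, plus two π bonds) has steric number 2: sp.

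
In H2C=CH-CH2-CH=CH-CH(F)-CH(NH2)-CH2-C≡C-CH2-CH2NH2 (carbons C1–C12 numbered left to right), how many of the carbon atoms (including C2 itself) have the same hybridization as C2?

C2 is sp2 (one π bond).
C1: sp2 ✓
C2: sp2 ✓
C3: sp3
C4: sp2 ✓
C5: sp2 ✓
C6: sp3
C7: sp3
C8: sp3
C9: sp
C10: sp
C11: sp3
C12: sp3
4 carbons are sp2.

4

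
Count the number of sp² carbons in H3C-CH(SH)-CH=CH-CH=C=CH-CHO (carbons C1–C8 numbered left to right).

C1: sp3
C2: sp3
C3: sp2 ✓
C4: sp2 ✓
C5: sp2 ✓
C6: sp
C7: sp2 ✓
C8: sp2 ✓
C3, C4, C5, C7, C8 → 5 sp2 carbons.

5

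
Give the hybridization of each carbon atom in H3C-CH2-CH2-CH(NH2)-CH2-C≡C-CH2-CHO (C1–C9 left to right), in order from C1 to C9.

C1 sp3, C2 sp3, C3 sp3, C4 sp3, C5 sp3, C6 sp, C7 sp, C8 sp3, C9 sp2

C1 — 4 σ bonds. Steric number 4, so sp3.
C2 (4 σ bonds) has steric number 4: sp3.
C3 has 4 σ bonds: steric number 4 → sp3.
C4 (4 σ bonds) has steric number 4: sp3.
C5: 4 σ bonds; 4 regions of electron density → sp3.
C6: 2 σ bonds, plus two π bonds; 2 regions of electron density → sp.
C7 (2 σ bonds, plus two π bonds) has steric number 2: sp.
C8 has 4 σ bonds: steric number 4 → sp3.
C9: 3 σ bonds, plus one π bond — 3 electron domains, sp2.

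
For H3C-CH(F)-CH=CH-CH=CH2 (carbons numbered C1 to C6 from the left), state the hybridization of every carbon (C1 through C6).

C1 sp3, C2 sp3, C3 sp2, C4 sp2, C5 sp2, C6 sp2

C1 — 4 σ bonds. Steric number 4, so sp3.
C2 has 4 σ bonds: steric number 4 → sp3.
C3 has 3 σ bonds, plus one π bond: steric number 3 → sp2.
C4: 3 σ bonds, plus one π bond — 3 electron domains, sp2.
C5 is sp2: 3 σ bonds, plus one π bond, 3 electron-density regions.
C6 has 3 σ bonds, plus one π bond: steric number 3 → sp2.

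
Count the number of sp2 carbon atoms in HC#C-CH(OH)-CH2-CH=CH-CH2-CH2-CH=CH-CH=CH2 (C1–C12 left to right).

6

C1: sp
C2: sp
C3: sp3
C4: sp3
C5: sp2 ✓
C6: sp2 ✓
C7: sp3
C8: sp3
C9: sp2 ✓
C10: sp2 ✓
C11: sp2 ✓
C12: sp2 ✓
C5, C6, C9, C10, C11, C12 → 6 sp2 carbons.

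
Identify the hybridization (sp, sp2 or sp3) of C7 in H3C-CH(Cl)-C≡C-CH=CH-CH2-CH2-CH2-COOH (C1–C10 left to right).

sp³

C7 has 4 σ bonds: steric number 4 → sp3.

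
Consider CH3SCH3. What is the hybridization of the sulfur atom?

sp³

The sulfur atom: 2 σ bonds and 2 lone pairs — 4 electron domains, sp3.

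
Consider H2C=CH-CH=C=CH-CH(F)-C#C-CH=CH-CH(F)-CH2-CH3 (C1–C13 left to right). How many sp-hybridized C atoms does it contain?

3

C1: sp2
C2: sp2
C3: sp2
C4: sp ✓
C5: sp2
C6: sp3
C7: sp ✓
C8: sp ✓
C9: sp2
C10: sp2
C11: sp3
C12: sp3
C13: sp3
C4, C7, C8 → 3 sp carbons.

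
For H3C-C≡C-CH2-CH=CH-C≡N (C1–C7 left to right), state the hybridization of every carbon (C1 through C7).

C1 sp3, C2 sp, C3 sp, C4 sp3, C5 sp2, C6 sp2, C7 sp

C1: 4 σ bonds — 4 electron domains, sp3.
C2 carries 2 σ bonds, plus two π bonds, giving a steric number of 2, so it is sp.
C3: 2 σ bonds, plus two π bonds — 2 electron domains, sp.
C4 (4 σ bonds) has steric number 4: sp3.
C5 (3 σ bonds, plus one π bond) has steric number 3: sp2.
C6 (3 σ bonds, plus one π bond) has steric number 3: sp2.
C7: 2 σ bonds, plus two π bonds — 2 electron domains, sp.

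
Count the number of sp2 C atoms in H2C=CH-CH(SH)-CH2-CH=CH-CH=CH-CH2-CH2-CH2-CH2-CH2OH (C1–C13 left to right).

C1: sp2 ✓
C2: sp2 ✓
C3: sp3
C4: sp3
C5: sp2 ✓
C6: sp2 ✓
C7: sp2 ✓
C8: sp2 ✓
C9: sp3
C10: sp3
C11: sp3
C12: sp3
C13: sp3
C1, C2, C5, C6, C7, C8 → 6 sp2 carbons.

6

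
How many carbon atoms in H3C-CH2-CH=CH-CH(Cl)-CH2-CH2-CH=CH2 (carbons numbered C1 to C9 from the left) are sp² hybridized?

4

C1: sp3
C2: sp3
C3: sp2 ✓
C4: sp2 ✓
C5: sp3
C6: sp3
C7: sp3
C8: sp2 ✓
C9: sp2 ✓
C3, C4, C8, C9 → 4 sp2 carbons.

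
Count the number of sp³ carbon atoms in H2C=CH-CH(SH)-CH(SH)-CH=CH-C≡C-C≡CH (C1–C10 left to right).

2

C1: sp2
C2: sp2
C3: sp3 ✓
C4: sp3 ✓
C5: sp2
C6: sp2
C7: sp
C8: sp
C9: sp
C10: sp
C3, C4 → 2 sp3 carbons.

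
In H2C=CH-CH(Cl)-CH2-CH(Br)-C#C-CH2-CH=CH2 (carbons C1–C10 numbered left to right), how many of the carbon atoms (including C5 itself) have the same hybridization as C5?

4

C5 is sp3 (only σ bonds).
C1: sp2
C2: sp2
C3: sp3 ✓
C4: sp3 ✓
C5: sp3 ✓
C6: sp
C7: sp
C8: sp3 ✓
C9: sp2
C10: sp2
4 carbons are sp3.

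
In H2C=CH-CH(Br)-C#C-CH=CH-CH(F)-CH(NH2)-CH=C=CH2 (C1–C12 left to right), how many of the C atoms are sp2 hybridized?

C1: sp2 ✓
C2: sp2 ✓
C3: sp3
C4: sp
C5: sp
C6: sp2 ✓
C7: sp2 ✓
C8: sp3
C9: sp3
C10: sp2 ✓
C11: sp
C12: sp2 ✓
C1, C2, C6, C7, C10, C12 → 6 sp2 carbons.

6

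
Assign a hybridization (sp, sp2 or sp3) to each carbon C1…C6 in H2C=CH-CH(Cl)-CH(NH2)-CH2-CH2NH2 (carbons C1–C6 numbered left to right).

C1: 3 σ bonds, plus one π bond — 3 electron domains, sp2.
C2: 3 σ bonds, plus one π bond; 3 regions of electron density → sp2.
C3 carries 4 σ bonds, giving a steric number of 4, so it is sp3.
C4: 4 σ bonds; 4 regions of electron density → sp3.
C5 carries 4 σ bonds, giving a steric number of 4, so it is sp3.
C6 carries 4 σ bonds, giving a steric number of 4, so it is sp3.

C1 sp2, C2 sp2, C3 sp3, C4 sp3, C5 sp3, C6 sp3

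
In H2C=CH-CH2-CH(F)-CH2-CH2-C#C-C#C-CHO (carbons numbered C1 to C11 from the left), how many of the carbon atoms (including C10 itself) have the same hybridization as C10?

C10 is sp (two π bonds).
C1: sp2
C2: sp2
C3: sp3
C4: sp3
C5: sp3
C6: sp3
C7: sp ✓
C8: sp ✓
C9: sp ✓
C10: sp ✓
C11: sp2
4 carbons are sp.

4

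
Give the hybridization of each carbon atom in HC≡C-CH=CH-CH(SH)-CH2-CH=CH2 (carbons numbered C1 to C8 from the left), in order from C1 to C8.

C1 is sp: 2 σ bonds, plus two π bonds, 2 electron-density regions.
C2 (2 σ bonds, plus two π bonds) has steric number 2: sp.
C3: 3 σ bonds, plus one π bond; 3 regions of electron density → sp2.
C4: 3 σ bonds, plus one π bond — 3 electron domains, sp2.
C5 has 4 σ bonds: steric number 4 → sp3.
C6 is sp3: 4 σ bonds, 4 electron-density regions.
C7 has 3 σ bonds, plus one π bond: steric number 3 → sp2.
C8 has 3 σ bonds, plus one π bond: steric number 3 → sp2.

C1 sp, C2 sp, C3 sp2, C4 sp2, C5 sp3, C6 sp3, C7 sp2, C8 sp2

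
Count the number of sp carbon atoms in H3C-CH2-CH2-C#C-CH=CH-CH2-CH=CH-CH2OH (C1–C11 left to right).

2

C1: sp3
C2: sp3
C3: sp3
C4: sp ✓
C5: sp ✓
C6: sp2
C7: sp2
C8: sp3
C9: sp2
C10: sp2
C11: sp3
C4, C5 → 2 sp carbons.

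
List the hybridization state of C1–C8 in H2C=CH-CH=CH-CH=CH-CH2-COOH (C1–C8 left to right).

C1 carries 3 σ bonds, plus one π bond, giving a steric number of 3, so it is sp2.
C2: 3 σ bonds, plus one π bond — 3 electron domains, sp2.
C3 is sp2: 3 σ bonds, plus one π bond, 3 electron-density regions.
C4 (3 σ bonds, plus one π bond) has steric number 3: sp2.
C5: 3 σ bonds, plus one π bond — 3 electron domains, sp2.
C6: 3 σ bonds, plus one π bond — 3 electron domains, sp2.
C7: 4 σ bonds; 4 regions of electron density → sp3.
C8 has 3 σ bonds, plus one π bond: steric number 3 → sp2.

C1 sp2, C2 sp2, C3 sp2, C4 sp2, C5 sp2, C6 sp2, C7 sp3, C8 sp2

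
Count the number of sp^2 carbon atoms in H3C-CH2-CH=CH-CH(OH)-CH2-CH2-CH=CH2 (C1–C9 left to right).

C1: sp3
C2: sp3
C3: sp2 ✓
C4: sp2 ✓
C5: sp3
C6: sp3
C7: sp3
C8: sp2 ✓
C9: sp2 ✓
C3, C4, C8, C9 → 4 sp2 carbons.

4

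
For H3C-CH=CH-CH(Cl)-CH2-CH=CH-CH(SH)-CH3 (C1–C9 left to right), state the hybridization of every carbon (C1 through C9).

C1 — 4 σ bonds. Steric number 4, so sp3.
C2: 3 σ bonds, plus one π bond; 3 regions of electron density → sp2.
C3: 3 σ bonds, plus one π bond; 3 regions of electron density → sp2.
C4 has 4 σ bonds: steric number 4 → sp3.
C5 carries 4 σ bonds, giving a steric number of 4, so it is sp3.
C6 carries 3 σ bonds, plus one π bond, giving a steric number of 3, so it is sp2.
C7 — 3 σ bonds, plus one π bond. Steric number 3, so sp2.
C8: 4 σ bonds; 4 regions of electron density → sp3.
C9 carries 4 σ bonds, giving a steric number of 4, so it is sp3.

C1 sp3, C2 sp2, C3 sp2, C4 sp3, C5 sp3, C6 sp2, C7 sp2, C8 sp3, C9 sp3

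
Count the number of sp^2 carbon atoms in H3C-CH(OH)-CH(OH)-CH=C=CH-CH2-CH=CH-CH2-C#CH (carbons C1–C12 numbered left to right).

4

C1: sp3
C2: sp3
C3: sp3
C4: sp2 ✓
C5: sp
C6: sp2 ✓
C7: sp3
C8: sp2 ✓
C9: sp2 ✓
C10: sp3
C11: sp
C12: sp
C4, C6, C8, C9 → 4 sp2 carbons.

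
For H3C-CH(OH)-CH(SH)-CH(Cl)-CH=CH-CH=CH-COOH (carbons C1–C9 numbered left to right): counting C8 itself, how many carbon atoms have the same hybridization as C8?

C8 is sp2 (one π bond).
C1: sp3
C2: sp3
C3: sp3
C4: sp3
C5: sp2 ✓
C6: sp2 ✓
C7: sp2 ✓
C8: sp2 ✓
C9: sp2 ✓
5 carbons are sp2.

5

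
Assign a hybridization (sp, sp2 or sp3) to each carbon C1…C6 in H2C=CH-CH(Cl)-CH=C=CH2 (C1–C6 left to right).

C1 sp2, C2 sp2, C3 sp3, C4 sp2, C5 sp, C6 sp2

C1 (3 σ bonds, plus one π bond) has steric number 3: sp2.
C2 carries 3 σ bonds, plus one π bond, giving a steric number of 3, so it is sp2.
C3: 4 σ bonds; 4 regions of electron density → sp3.
C4 has 3 σ bonds, plus one π bond: steric number 3 → sp2.
C5 (2 σ bonds, plus two π bonds) has steric number 2: sp.
C6: 3 σ bonds, plus one π bond — 3 electron domains, sp2.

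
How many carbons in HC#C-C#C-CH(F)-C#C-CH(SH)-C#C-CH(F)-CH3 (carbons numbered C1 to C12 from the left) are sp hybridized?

C1: sp ✓
C2: sp ✓
C3: sp ✓
C4: sp ✓
C5: sp3
C6: sp ✓
C7: sp ✓
C8: sp3
C9: sp ✓
C10: sp ✓
C11: sp3
C12: sp3
C1, C2, C3, C4, C6, C7, C9, C10 → 8 sp carbons.

8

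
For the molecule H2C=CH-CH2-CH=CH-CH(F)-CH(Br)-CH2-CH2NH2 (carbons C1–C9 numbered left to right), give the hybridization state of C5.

C5 (3 σ bonds, plus one π bond) has steric number 3: sp2.

sp^2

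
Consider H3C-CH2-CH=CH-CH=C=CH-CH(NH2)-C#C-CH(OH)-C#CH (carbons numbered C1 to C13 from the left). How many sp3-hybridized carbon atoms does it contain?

4

C1: sp3 ✓
C2: sp3 ✓
C3: sp2
C4: sp2
C5: sp2
C6: sp
C7: sp2
C8: sp3 ✓
C9: sp
C10: sp
C11: sp3 ✓
C12: sp
C13: sp
C1, C2, C8, C11 → 4 sp3 carbons.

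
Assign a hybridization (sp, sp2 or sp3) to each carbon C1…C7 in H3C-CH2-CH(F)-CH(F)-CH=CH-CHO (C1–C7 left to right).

C1 is sp3: 4 σ bonds, 4 electron-density regions.
C2: 4 σ bonds; 4 regions of electron density → sp3.
C3 (4 σ bonds) has steric number 4: sp3.
C4: 4 σ bonds; 4 regions of electron density → sp3.
C5: 3 σ bonds, plus one π bond — 3 electron domains, sp2.
C6: 3 σ bonds, plus one π bond — 3 electron domains, sp2.
C7: 3 σ bonds, plus one π bond — 3 electron domains, sp2.

C1 sp3, C2 sp3, C3 sp3, C4 sp3, C5 sp2, C6 sp2, C7 sp2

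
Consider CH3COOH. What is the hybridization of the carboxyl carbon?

sp²

The carboxyl carbon is sp2: 3 σ bonds, plus one π bond, 3 electron-density regions.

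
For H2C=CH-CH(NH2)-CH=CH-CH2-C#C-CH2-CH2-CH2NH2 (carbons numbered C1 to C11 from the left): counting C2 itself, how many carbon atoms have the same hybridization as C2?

C2 is sp2 (one π bond).
C1: sp2 ✓
C2: sp2 ✓
C3: sp3
C4: sp2 ✓
C5: sp2 ✓
C6: sp3
C7: sp
C8: sp
C9: sp3
C10: sp3
C11: sp3
4 carbons are sp2.

4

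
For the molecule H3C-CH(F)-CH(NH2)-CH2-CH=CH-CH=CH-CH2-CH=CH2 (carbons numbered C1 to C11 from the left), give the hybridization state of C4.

sp^3

C4: 4 σ bonds — 4 electron domains, sp3.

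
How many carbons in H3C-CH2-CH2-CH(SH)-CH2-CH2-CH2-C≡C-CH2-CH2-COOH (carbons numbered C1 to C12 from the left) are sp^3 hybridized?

C1: sp3 ✓
C2: sp3 ✓
C3: sp3 ✓
C4: sp3 ✓
C5: sp3 ✓
C6: sp3 ✓
C7: sp3 ✓
C8: sp
C9: sp
C10: sp3 ✓
C11: sp3 ✓
C12: sp2
C1, C2, C3, C4, C5, C6, C7, C10, C11 → 9 sp3 carbons.

9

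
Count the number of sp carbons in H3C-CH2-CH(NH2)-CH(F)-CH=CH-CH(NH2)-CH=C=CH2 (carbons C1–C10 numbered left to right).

C1: sp3
C2: sp3
C3: sp3
C4: sp3
C5: sp2
C6: sp2
C7: sp3
C8: sp2
C9: sp ✓
C10: sp2
C9 → 1 sp carbon.

1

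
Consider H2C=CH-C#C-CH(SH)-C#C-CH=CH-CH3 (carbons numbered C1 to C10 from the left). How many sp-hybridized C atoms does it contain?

C1: sp2
C2: sp2
C3: sp ✓
C4: sp ✓
C5: sp3
C6: sp ✓
C7: sp ✓
C8: sp2
C9: sp2
C10: sp3
C3, C4, C6, C7 → 4 sp carbons.

4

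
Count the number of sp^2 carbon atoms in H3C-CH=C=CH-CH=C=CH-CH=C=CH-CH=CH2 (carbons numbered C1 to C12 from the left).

8

C1: sp3
C2: sp2 ✓
C3: sp
C4: sp2 ✓
C5: sp2 ✓
C6: sp
C7: sp2 ✓
C8: sp2 ✓
C9: sp
C10: sp2 ✓
C11: sp2 ✓
C12: sp2 ✓
C2, C4, C5, C7, C8, C10, C11, C12 → 8 sp2 carbons.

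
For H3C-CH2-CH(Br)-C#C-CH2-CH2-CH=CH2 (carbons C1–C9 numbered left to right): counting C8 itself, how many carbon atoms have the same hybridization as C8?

2

C8 is sp2 (one π bond).
C1: sp3
C2: sp3
C3: sp3
C4: sp
C5: sp
C6: sp3
C7: sp3
C8: sp2 ✓
C9: sp2 ✓
2 carbons are sp2.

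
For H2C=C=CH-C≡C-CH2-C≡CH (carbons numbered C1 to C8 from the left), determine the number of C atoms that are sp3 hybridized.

1

C1: sp2
C2: sp
C3: sp2
C4: sp
C5: sp
C6: sp3 ✓
C7: sp
C8: sp
C6 → 1 sp3 carbon.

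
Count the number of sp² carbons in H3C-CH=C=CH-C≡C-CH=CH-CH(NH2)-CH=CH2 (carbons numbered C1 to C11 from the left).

C1: sp3
C2: sp2 ✓
C3: sp
C4: sp2 ✓
C5: sp
C6: sp
C7: sp2 ✓
C8: sp2 ✓
C9: sp3
C10: sp2 ✓
C11: sp2 ✓
C2, C4, C7, C8, C10, C11 → 6 sp2 carbons.

6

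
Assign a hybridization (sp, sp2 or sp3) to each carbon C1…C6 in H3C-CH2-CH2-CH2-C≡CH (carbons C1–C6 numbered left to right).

C1 sp3, C2 sp3, C3 sp3, C4 sp3, C5 sp, C6 sp

C1: 4 σ bonds; 4 regions of electron density → sp3.
C2: 4 σ bonds; 4 regions of electron density → sp3.
C3: 4 σ bonds; 4 regions of electron density → sp3.
C4 — 4 σ bonds. Steric number 4, so sp3.
C5 has 2 σ bonds, plus two π bonds: steric number 2 → sp.
C6: 2 σ bonds, plus two π bonds — 2 electron domains, sp.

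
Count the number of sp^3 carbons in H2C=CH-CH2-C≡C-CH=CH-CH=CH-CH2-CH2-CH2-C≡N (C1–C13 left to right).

4

C1: sp2
C2: sp2
C3: sp3 ✓
C4: sp
C5: sp
C6: sp2
C7: sp2
C8: sp2
C9: sp2
C10: sp3 ✓
C11: sp3 ✓
C12: sp3 ✓
C13: sp
C3, C10, C11, C12 → 4 sp3 carbons.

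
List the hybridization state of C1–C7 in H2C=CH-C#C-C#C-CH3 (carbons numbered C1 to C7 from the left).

C1 sp2, C2 sp2, C3 sp, C4 sp, C5 sp, C6 sp, C7 sp3

C1 is sp2: 3 σ bonds, plus one π bond, 3 electron-density regions.
C2 is sp2: 3 σ bonds, plus one π bond, 3 electron-density regions.
C3 — 2 σ bonds, plus two π bonds. Steric number 2, so sp.
C4 (2 σ bonds, plus two π bonds) has steric number 2: sp.
C5: 2 σ bonds, plus two π bonds — 2 electron domains, sp.
C6 has 2 σ bonds, plus two π bonds: steric number 2 → sp.
C7 is sp3: 4 σ bonds, 4 electron-density regions.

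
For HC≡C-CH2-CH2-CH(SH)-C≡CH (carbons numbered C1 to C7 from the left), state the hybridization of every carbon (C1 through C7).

C1 is sp: 2 σ bonds, plus two π bonds, 2 electron-density regions.
C2 (2 σ bonds, plus two π bonds) has steric number 2: sp.
C3 has 4 σ bonds: steric number 4 → sp3.
C4 (4 σ bonds) has steric number 4: sp3.
C5 carries 4 σ bonds, giving a steric number of 4, so it is sp3.
C6 has 2 σ bonds, plus two π bonds: steric number 2 → sp.
C7 carries 2 σ bonds, plus two π bonds, giving a steric number of 2, so it is sp.

C1 sp, C2 sp, C3 sp3, C4 sp3, C5 sp3, C6 sp, C7 sp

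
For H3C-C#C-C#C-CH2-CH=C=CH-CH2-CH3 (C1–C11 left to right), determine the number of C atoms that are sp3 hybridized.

4

C1: sp3 ✓
C2: sp
C3: sp
C4: sp
C5: sp
C6: sp3 ✓
C7: sp2
C8: sp
C9: sp2
C10: sp3 ✓
C11: sp3 ✓
C1, C6, C10, C11 → 4 sp3 carbons.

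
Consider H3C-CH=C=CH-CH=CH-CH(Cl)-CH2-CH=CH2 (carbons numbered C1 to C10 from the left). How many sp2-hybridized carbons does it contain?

6

C1: sp3
C2: sp2 ✓
C3: sp
C4: sp2 ✓
C5: sp2 ✓
C6: sp2 ✓
C7: sp3
C8: sp3
C9: sp2 ✓
C10: sp2 ✓
C2, C4, C5, C6, C9, C10 → 6 sp2 carbons.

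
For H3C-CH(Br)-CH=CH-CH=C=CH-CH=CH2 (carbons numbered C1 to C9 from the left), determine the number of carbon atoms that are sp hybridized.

C1: sp3
C2: sp3
C3: sp2
C4: sp2
C5: sp2
C6: sp ✓
C7: sp2
C8: sp2
C9: sp2
C6 → 1 sp carbon.

1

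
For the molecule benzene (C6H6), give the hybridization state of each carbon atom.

Every ring carbon has three σ bonds and contributes one p electron to the aromatic π system.

sp2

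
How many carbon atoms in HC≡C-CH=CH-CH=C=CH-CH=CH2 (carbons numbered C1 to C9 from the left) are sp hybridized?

C1: sp ✓
C2: sp ✓
C3: sp2
C4: sp2
C5: sp2
C6: sp ✓
C7: sp2
C8: sp2
C9: sp2
C1, C2, C6 → 3 sp carbons.

3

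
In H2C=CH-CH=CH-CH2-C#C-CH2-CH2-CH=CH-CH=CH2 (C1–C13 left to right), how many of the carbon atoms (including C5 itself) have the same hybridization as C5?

C5 is sp3 (only σ bonds).
C1: sp2
C2: sp2
C3: sp2
C4: sp2
C5: sp3 ✓
C6: sp
C7: sp
C8: sp3 ✓
C9: sp3 ✓
C10: sp2
C11: sp2
C12: sp2
C13: sp2
3 carbons are sp3.

3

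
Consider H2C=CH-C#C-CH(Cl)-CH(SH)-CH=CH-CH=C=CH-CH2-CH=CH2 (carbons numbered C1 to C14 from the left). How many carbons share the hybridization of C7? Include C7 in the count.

8

C7 is sp2 (one π bond).
C1: sp2 ✓
C2: sp2 ✓
C3: sp
C4: sp
C5: sp3
C6: sp3
C7: sp2 ✓
C8: sp2 ✓
C9: sp2 ✓
C10: sp
C11: sp2 ✓
C12: sp3
C13: sp2 ✓
C14: sp2 ✓
8 carbons are sp2.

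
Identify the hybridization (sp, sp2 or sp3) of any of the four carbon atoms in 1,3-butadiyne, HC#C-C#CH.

sp

Every carbon is part of a C≡C triple bond: two σ regions → sp.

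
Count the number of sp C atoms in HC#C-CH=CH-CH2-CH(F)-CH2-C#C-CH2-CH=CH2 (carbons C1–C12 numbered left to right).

C1: sp ✓
C2: sp ✓
C3: sp2
C4: sp2
C5: sp3
C6: sp3
C7: sp3
C8: sp ✓
C9: sp ✓
C10: sp3
C11: sp2
C12: sp2
C1, C2, C8, C9 → 4 sp carbons.

4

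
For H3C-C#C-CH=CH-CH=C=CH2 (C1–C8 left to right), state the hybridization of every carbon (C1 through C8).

C1: 4 σ bonds — 4 electron domains, sp3.
C2 — 2 σ bonds, plus two π bonds. Steric number 2, so sp.
C3 is sp: 2 σ bonds, plus two π bonds, 2 electron-density regions.
C4: 3 σ bonds, plus one π bond; 3 regions of electron density → sp2.
C5 is sp2: 3 σ bonds, plus one π bond, 3 electron-density regions.
C6 (3 σ bonds, plus one π bond) has steric number 3: sp2.
C7 has 2 σ bonds, plus two π bonds: steric number 2 → sp.
C8 is sp2: 3 σ bonds, plus one π bond, 3 electron-density regions.

C1 sp3, C2 sp, C3 sp, C4 sp2, C5 sp2, C6 sp2, C7 sp, C8 sp2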